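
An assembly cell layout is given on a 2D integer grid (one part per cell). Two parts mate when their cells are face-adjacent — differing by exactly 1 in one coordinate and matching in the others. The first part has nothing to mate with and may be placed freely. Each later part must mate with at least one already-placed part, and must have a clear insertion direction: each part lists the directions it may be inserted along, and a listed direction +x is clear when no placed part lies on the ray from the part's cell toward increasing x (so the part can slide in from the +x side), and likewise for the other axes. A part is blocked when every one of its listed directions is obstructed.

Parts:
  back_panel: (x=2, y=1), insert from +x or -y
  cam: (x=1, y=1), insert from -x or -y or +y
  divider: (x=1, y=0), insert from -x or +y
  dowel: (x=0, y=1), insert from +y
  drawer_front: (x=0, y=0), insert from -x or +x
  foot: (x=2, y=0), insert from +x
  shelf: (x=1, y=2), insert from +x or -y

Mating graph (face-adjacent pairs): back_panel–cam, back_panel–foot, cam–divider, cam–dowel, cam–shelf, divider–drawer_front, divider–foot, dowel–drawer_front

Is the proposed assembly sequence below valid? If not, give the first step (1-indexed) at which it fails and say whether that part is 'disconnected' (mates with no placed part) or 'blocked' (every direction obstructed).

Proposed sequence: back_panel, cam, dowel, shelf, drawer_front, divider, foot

Invalid at step 6 (blocked)

1. back_panel@(2, 1) [+x clear] — {back_panel}
2. cam@(1, 1) [-x clear] — {back_panel, cam}
3. dowel@(0, 1) [+y clear] — {back_panel, cam, dowel}
4. shelf@(1, 2) [+x clear] — {back_panel, cam, dowel, shelf}
5. drawer_front@(0, 0) [-x clear] — {back_panel, cam, dowel, drawer_front, shelf}
6. divider@(1, 0) — -x/+y all obstructed ⇒ blocked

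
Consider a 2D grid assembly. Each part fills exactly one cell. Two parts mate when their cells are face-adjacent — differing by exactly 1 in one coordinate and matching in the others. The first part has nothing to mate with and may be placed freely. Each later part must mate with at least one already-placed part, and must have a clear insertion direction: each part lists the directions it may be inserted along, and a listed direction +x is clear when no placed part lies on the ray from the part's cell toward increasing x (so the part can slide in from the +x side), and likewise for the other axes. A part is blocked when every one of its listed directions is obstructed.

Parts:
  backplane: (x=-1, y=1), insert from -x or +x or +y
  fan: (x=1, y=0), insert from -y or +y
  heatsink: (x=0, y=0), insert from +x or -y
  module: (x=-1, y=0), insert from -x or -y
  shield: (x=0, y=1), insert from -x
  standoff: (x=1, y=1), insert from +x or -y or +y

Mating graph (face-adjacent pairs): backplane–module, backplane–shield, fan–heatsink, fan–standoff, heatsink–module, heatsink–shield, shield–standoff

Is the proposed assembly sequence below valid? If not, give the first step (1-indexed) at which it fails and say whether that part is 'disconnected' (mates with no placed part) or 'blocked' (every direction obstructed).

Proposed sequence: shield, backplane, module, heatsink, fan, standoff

1. shield@(0, 1) [-x clear] — {shield}
2. backplane@(-1, 1) [-x clear] — {backplane, shield}
3. module@(-1, 0) [-x clear] — {backplane, module, shield}
4. heatsink@(0, 0) [+x clear] — {backplane, heatsink, module, shield}
5. fan@(1, 0) [-y clear] — {backplane, fan, heatsink, module, shield}
6. standoff@(1, 1) [+x clear] — {backplane, fan, heatsink, module, shield, standoff}

Valid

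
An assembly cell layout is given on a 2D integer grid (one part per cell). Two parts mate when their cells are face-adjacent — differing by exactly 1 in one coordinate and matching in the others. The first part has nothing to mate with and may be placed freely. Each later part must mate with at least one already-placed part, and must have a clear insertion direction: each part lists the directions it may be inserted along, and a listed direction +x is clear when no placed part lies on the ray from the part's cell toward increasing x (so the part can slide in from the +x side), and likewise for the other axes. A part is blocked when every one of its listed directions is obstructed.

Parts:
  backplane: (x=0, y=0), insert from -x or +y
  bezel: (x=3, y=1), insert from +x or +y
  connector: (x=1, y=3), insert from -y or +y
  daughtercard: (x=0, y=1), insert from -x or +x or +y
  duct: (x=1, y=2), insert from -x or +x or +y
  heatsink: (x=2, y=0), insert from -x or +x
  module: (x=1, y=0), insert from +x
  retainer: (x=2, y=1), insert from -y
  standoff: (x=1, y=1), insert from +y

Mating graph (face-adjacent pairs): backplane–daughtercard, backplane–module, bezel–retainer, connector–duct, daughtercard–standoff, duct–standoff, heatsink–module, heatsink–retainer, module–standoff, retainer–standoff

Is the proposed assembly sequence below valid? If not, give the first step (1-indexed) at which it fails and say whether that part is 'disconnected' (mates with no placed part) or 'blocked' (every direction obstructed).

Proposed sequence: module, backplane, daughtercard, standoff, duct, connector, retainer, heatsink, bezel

Valid

1. module@(1, 0) [+x clear] — {module}
2. backplane@(0, 0) [-x clear] — {backplane, module}
3. daughtercard@(0, 1) [-x clear] — {backplane, daughtercard, module}
4. standoff@(1, 1) [+y clear] — {backplane, daughtercard, module, standoff}
5. duct@(1, 2) [-x clear] — {backplane, daughtercard, duct, module, standoff}
6. connector@(1, 3) [+y clear] — {backplane, connector, daughtercard, duct, module, standoff}
7. retainer@(2, 1) [-y clear] — {backplane, connector, daughtercard, duct, module, retainer, standoff}
8. heatsink@(2, 0) [+x clear] — {backplane, connector, daughtercard, duct, heatsink, module, retainer, standoff}
9. bezel@(3, 1) [+x clear] — {backplane, bezel, connector, daughtercard, duct, heatsink, module, retainer, standoff}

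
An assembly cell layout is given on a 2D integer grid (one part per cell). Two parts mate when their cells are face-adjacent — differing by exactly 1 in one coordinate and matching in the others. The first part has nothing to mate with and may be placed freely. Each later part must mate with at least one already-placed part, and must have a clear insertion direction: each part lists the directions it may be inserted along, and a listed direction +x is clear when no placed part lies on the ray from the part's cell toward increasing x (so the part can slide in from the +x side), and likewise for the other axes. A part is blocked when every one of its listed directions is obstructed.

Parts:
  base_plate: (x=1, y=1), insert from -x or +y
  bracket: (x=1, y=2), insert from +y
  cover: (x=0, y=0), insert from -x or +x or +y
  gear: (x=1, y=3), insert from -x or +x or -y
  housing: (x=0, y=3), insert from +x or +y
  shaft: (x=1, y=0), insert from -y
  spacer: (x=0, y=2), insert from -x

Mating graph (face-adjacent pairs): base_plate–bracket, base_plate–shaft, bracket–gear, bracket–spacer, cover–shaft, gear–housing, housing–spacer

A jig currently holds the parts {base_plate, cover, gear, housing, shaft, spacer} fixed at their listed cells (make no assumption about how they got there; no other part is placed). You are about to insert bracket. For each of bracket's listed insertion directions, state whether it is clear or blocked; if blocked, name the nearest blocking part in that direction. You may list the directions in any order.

+y: blocked by gear

+y: nearest on ray is gear@(1, 3) ⇒ blocked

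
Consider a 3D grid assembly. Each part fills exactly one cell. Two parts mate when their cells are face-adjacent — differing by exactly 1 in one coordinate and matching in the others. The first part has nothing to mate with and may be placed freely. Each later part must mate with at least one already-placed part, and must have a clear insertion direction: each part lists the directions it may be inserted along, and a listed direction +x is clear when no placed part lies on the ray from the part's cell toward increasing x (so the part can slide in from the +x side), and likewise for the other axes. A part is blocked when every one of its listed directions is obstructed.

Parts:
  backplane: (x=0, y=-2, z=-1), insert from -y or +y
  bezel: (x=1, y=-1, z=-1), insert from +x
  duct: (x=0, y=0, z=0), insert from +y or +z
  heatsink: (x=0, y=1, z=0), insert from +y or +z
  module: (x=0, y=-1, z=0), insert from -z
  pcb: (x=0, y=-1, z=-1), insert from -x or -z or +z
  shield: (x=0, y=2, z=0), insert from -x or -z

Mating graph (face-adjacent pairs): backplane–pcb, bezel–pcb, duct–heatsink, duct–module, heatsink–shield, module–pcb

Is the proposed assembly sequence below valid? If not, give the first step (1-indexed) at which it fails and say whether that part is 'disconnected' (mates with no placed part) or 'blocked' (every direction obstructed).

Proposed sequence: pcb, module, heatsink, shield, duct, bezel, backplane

Invalid at step 2 (blocked)

1. pcb@(0, -1, -1) [-x clear] — {pcb}
2. module@(0, -1, 0) — -z all obstructed ⇒ blocked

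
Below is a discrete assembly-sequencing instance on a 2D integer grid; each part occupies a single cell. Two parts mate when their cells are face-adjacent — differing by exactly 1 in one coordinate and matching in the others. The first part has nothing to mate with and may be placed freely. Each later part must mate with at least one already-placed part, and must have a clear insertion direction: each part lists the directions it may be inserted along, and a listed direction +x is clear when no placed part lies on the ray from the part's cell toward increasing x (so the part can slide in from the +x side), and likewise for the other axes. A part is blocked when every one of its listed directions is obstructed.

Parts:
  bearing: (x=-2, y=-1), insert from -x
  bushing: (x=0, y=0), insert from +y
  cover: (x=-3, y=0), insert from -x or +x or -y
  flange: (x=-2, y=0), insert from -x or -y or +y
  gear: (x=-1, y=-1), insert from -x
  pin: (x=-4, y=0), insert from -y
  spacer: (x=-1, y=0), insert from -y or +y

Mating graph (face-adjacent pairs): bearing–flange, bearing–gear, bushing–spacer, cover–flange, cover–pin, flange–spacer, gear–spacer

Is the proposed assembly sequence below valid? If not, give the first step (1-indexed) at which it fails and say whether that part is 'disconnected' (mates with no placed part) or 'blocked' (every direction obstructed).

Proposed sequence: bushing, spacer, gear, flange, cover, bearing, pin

1. bushing@(0, 0) [+y clear] — {bushing}
2. spacer@(-1, 0) [-y clear] — {bushing, spacer}
3. gear@(-1, -1) [-x clear] — {bushing, gear, spacer}
4. flange@(-2, 0) [-x clear] — {bushing, flange, gear, spacer}
5. cover@(-3, 0) [-x clear] — {bushing, cover, flange, gear, spacer}
6. bearing@(-2, -1) [-x clear] — {bearing, bushing, cover, flange, gear, spacer}
7. pin@(-4, 0) [-y clear] — {bearing, bushing, cover, flange, gear, pin, spacer}

Valid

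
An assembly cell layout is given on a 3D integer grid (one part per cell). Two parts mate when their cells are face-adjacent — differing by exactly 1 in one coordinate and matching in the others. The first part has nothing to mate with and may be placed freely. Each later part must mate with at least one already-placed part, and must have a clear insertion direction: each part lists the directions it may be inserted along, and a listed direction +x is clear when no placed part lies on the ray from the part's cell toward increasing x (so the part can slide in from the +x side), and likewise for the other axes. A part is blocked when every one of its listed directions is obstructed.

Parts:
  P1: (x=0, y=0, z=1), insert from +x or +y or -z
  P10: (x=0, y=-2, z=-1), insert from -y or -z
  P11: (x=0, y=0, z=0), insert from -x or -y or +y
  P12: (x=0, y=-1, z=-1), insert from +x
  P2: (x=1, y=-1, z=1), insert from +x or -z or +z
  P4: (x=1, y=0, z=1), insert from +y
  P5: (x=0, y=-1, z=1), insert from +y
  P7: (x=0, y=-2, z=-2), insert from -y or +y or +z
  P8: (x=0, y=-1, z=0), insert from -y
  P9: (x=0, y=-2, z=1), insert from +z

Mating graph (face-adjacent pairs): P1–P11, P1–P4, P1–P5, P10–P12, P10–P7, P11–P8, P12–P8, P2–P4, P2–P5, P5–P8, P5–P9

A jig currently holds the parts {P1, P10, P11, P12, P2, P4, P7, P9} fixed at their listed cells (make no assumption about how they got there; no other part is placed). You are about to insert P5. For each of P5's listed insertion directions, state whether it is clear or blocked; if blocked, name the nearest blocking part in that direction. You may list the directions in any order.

+y: blocked by P1

+y: nearest on ray is P1@(0, 0, 1) ⇒ blocked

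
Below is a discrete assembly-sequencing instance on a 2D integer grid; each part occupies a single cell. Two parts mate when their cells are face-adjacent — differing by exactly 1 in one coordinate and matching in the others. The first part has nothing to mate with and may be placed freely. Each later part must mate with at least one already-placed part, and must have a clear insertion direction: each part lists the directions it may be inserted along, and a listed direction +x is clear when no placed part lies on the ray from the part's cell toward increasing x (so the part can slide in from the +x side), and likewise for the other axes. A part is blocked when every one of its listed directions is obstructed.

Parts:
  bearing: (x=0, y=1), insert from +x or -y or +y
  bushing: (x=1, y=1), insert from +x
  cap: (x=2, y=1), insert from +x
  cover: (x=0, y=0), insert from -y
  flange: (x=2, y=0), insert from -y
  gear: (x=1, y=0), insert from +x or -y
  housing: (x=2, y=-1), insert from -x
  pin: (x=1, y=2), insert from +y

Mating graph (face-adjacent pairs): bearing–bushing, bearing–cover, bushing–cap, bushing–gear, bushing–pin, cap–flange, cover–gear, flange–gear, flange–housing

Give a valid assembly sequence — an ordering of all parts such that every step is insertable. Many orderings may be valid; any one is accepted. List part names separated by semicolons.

1. bearing@(0, 1) [+x clear] — {bearing}
2. cover@(0, 0) [-y clear] — {bearing, cover}
3. gear@(1, 0) [+x clear] — {bearing, cover, gear}
4. flange@(2, 0) [-y clear] — {bearing, cover, flange, gear}
5. housing@(2, -1) [-x clear] — {bearing, cover, flange, gear, housing}
6. bushing@(1, 1) [+x clear] — {bearing, bushing, cover, flange, gear, housing}
7. pin@(1, 2) [+y clear] — {bearing, bushing, cover, flange, gear, housing, pin}
8. cap@(2, 1) [+x clear] — {bearing, bushing, cap, cover, flange, gear, housing, pin}

bearing; cover; gear; flange; housing; bushing; pin; cap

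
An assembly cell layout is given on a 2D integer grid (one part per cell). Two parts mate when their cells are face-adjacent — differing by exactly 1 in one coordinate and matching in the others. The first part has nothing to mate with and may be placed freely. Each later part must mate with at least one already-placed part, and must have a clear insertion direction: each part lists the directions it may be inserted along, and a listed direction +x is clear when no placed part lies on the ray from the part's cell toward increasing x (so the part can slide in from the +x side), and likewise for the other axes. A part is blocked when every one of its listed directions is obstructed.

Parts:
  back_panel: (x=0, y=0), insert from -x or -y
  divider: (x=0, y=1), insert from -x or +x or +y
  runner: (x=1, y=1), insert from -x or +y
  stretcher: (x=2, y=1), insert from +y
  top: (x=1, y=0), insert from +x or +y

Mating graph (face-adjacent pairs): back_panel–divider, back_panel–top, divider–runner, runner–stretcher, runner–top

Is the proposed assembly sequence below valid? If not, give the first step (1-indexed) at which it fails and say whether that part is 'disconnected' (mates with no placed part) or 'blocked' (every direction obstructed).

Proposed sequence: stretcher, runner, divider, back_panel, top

1. stretcher@(2, 1) [+y clear] — {stretcher}
2. runner@(1, 1) [-x clear] — {runner, stretcher}
3. divider@(0, 1) [-x clear] — {divider, runner, stretcher}
4. back_panel@(0, 0) [-x clear] — {back_panel, divider, runner, stretcher}
5. top@(1, 0) [+x clear] — {back_panel, divider, runner, stretcher, top}

Valid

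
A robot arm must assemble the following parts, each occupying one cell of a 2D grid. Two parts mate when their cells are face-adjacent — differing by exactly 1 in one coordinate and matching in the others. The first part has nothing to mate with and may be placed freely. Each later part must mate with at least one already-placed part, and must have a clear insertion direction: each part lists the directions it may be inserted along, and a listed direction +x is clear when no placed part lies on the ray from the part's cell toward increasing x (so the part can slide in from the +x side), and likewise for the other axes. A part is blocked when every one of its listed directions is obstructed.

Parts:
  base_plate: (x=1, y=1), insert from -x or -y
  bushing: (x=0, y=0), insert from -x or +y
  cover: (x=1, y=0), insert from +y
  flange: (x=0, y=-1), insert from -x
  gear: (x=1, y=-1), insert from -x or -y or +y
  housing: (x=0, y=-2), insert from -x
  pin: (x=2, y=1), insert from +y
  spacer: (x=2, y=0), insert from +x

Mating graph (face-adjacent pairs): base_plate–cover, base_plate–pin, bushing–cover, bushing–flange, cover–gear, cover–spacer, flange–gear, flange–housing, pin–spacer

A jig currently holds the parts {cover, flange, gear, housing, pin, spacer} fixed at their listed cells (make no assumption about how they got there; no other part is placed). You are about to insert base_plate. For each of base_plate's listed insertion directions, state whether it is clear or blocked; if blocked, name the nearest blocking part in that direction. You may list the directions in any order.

-x: ray from base_plate(1, 1) has no placed part ⇒ clear
-y: nearest on ray is cover@(1, 0) ⇒ blocked

-x: clear; -y: blocked by cover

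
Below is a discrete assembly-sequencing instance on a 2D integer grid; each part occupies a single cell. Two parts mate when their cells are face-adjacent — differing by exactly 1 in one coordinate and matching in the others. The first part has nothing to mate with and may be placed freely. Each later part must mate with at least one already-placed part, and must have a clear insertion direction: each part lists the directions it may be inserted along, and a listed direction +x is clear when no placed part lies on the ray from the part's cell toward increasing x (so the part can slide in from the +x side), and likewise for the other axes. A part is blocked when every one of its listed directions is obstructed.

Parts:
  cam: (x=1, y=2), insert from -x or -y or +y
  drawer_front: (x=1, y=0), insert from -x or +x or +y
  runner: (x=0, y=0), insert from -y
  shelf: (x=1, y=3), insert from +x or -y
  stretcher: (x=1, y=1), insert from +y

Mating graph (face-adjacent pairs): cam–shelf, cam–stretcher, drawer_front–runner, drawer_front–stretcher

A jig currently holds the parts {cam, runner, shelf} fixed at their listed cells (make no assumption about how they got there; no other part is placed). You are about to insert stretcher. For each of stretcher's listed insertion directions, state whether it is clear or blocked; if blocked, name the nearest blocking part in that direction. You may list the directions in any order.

+y: nearest on ray is cam@(1, 2) ⇒ blocked

+y: blocked by cam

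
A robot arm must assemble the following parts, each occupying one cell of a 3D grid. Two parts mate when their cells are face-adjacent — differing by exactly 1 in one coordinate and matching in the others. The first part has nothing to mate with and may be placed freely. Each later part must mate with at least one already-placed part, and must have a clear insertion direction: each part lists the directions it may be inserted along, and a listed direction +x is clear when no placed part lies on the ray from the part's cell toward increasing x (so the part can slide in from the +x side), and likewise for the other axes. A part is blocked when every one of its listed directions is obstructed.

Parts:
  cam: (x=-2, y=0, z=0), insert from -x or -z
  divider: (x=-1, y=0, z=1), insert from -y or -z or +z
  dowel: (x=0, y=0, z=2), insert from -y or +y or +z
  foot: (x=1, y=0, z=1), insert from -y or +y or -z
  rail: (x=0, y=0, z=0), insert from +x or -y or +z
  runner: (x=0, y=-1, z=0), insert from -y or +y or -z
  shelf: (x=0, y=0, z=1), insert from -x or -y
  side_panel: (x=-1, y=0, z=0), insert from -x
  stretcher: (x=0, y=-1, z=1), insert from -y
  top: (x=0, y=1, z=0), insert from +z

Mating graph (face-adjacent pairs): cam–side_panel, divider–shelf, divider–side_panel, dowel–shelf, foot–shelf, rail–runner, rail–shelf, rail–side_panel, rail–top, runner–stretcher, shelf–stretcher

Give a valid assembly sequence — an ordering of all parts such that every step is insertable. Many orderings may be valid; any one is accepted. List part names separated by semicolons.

dowel; shelf; divider; side_panel; cam; rail; top; runner; stretcher; foot

1. dowel@(0, 0, 2) [-y clear] — {dowel}
2. shelf@(0, 0, 1) [-x clear] — {dowel, shelf}
3. divider@(-1, 0, 1) [-y clear] — {divider, dowel, shelf}
4. side_panel@(-1, 0, 0) [-x clear] — {divider, dowel, shelf, side_panel}
5. cam@(-2, 0, 0) [-x clear] — {cam, divider, dowel, shelf, side_panel}
6. rail@(0, 0, 0) [+x clear] — {cam, divider, dowel, rail, shelf, side_panel}
7. top@(0, 1, 0) [+z clear] — {cam, divider, dowel, rail, shelf, side_panel, top}
8. runner@(0, -1, 0) [-y clear] — {cam, divider, dowel, rail, runner, shelf, side_panel, top}
9. stretcher@(0, -1, 1) [-y clear] — {cam, divider, dowel, rail, runner, shelf, side_panel, stretcher, top}
10. foot@(1, 0, 1) [-y clear] — {cam, divider, dowel, foot, rail, runner, shelf, side_panel, stretcher, top}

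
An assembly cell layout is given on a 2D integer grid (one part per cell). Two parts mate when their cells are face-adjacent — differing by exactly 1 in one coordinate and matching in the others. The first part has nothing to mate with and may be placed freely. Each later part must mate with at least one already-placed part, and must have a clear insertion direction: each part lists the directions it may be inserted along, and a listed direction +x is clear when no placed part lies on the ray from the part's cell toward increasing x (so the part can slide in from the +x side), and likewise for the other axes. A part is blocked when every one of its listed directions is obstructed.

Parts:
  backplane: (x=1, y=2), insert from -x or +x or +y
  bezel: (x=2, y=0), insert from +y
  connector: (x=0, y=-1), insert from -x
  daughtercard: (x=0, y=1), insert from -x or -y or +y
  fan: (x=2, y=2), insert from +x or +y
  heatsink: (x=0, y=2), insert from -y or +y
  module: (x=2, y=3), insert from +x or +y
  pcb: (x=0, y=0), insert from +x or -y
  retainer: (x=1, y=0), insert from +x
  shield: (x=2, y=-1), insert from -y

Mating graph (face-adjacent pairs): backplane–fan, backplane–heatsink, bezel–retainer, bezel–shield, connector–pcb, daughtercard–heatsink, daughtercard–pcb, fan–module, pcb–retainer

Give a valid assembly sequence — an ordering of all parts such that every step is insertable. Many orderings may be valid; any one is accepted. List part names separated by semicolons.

daughtercard; pcb; retainer; heatsink; backplane; bezel; shield; connector; fan; module

1. daughtercard@(0, 1) [-x clear] — {daughtercard}
2. pcb@(0, 0) [+x clear] — {daughtercard, pcb}
3. retainer@(1, 0) [+x clear] — {daughtercard, pcb, retainer}
4. heatsink@(0, 2) [+y clear] — {daughtercard, heatsink, pcb, retainer}
5. backplane@(1, 2) [+x clear] — {backplane, daughtercard, heatsink, pcb, retainer}
6. bezel@(2, 0) [+y clear] — {backplane, bezel, daughtercard, heatsink, pcb, retainer}
7. shield@(2, -1) [-y clear] — {backplane, bezel, daughtercard, heatsink, pcb, retainer, shield}
8. connector@(0, -1) [-x clear] — {backplane, bezel, connector, daughtercard, heatsink, pcb, retainer, shield}
9. fan@(2, 2) [+x clear] — {backplane, bezel, connector, daughtercard, fan, heatsink, pcb, retainer, shield}
10. module@(2, 3) [+x clear] — {backplane, bezel, connector, daughtercard, fan, heatsink, module, pcb, retainer, shield}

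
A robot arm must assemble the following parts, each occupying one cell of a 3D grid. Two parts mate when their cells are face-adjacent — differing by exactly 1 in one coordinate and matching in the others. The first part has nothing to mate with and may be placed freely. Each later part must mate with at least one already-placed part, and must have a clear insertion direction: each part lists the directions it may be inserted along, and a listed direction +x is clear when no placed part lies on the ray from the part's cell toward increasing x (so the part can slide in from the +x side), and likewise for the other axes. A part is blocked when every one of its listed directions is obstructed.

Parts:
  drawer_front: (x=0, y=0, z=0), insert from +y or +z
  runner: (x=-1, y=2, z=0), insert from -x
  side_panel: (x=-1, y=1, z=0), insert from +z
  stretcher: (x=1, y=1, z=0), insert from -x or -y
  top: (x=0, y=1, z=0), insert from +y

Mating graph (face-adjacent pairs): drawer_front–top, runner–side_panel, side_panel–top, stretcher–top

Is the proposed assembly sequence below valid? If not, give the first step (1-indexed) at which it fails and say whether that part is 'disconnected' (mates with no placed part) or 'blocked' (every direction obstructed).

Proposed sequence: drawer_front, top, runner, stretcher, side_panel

Invalid at step 3 (disconnected)

1. drawer_front@(0, 0, 0) [+y clear] — {drawer_front}
2. top@(0, 1, 0) [+y clear] — {drawer_front, top}
3. runner@(-1, 2, 0) — no placed neighbour ⇒ disconnected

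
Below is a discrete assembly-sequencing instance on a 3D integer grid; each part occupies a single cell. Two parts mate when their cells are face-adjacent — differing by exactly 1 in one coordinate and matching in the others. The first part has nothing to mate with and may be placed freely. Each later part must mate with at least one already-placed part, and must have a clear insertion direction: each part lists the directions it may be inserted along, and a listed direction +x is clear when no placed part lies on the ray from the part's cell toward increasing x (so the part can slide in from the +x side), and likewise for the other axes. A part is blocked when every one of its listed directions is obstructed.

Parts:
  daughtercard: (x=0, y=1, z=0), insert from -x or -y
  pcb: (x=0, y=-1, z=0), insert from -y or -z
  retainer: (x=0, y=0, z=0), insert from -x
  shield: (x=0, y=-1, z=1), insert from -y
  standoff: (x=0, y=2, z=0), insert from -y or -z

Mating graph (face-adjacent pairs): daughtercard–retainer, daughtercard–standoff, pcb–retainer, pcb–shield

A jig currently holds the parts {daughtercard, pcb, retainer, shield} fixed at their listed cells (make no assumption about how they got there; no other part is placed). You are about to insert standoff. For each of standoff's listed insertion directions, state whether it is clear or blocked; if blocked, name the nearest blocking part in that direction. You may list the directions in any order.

-y: blocked by daughtercard; -z: clear

-y: nearest on ray is daughtercard@(0, 1, 0) ⇒ blocked
-z: ray from standoff(0, 2, 0) has no placed part ⇒ clear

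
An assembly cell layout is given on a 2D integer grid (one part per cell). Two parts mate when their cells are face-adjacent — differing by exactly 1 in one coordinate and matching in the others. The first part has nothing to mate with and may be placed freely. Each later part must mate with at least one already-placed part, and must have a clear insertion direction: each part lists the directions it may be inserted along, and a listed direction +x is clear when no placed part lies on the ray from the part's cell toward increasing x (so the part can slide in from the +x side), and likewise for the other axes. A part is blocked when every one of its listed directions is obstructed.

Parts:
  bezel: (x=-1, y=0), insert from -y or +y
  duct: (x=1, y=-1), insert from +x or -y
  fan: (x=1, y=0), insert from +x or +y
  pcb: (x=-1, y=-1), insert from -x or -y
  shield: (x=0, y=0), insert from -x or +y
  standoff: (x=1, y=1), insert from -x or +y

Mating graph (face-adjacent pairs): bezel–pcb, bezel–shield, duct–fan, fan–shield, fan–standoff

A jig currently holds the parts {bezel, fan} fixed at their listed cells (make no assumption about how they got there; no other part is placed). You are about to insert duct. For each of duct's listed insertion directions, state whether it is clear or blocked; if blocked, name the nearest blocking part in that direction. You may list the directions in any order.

+x: ray from duct(1, -1) has no placed part ⇒ clear
-y: ray from duct(1, -1) has no placed part ⇒ clear

+x: clear; -y: clear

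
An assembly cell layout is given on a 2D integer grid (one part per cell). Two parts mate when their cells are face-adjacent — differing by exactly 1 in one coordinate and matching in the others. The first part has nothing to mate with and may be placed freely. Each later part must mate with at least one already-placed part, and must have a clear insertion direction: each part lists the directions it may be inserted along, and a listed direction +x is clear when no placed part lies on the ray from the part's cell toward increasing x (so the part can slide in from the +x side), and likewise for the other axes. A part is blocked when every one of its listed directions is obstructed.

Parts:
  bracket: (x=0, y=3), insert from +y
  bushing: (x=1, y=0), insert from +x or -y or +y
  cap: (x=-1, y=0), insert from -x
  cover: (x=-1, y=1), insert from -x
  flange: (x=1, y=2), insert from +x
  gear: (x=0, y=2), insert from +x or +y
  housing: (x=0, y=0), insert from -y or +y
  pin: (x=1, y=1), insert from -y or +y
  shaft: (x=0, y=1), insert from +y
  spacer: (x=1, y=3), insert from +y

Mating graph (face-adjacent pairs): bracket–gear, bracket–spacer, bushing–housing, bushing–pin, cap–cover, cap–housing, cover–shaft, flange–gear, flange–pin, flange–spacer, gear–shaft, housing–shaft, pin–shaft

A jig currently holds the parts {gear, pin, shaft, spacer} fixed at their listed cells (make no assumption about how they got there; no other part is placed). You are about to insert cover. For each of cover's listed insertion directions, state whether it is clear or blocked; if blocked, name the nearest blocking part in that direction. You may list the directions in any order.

-x: clear

-x: ray from cover(-1, 1) has no placed part ⇒ clear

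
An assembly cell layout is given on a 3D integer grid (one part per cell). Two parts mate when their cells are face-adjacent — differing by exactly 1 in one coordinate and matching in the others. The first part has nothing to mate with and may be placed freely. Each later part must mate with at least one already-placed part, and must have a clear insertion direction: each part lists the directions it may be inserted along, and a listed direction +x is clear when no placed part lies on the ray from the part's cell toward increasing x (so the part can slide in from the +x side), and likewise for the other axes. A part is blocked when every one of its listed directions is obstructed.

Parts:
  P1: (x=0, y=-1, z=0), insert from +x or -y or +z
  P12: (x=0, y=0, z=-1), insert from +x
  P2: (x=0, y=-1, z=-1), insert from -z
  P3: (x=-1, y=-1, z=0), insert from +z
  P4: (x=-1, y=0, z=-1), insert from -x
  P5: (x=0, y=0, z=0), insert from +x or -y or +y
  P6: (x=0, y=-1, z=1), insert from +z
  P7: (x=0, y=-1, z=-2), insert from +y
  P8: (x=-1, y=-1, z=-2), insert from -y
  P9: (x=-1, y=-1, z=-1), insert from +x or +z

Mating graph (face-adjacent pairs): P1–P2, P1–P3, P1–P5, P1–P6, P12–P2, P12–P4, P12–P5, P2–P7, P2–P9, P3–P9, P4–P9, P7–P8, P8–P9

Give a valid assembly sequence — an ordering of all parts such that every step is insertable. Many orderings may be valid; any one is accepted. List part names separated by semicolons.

1. P1@(0, -1, 0) [+x clear] — {P1}
2. P6@(0, -1, 1) [+z clear] — {P1, P6}
3. P3@(-1, -1, 0) [+z clear] — {P1, P3, P6}
4. P5@(0, 0, 0) [+x clear] — {P1, P3, P5, P6}
5. P12@(0, 0, -1) [+x clear] — {P1, P12, P3, P5, P6}
6. P9@(-1, -1, -1) [+x clear] — {P1, P12, P3, P5, P6, P9}
7. P8@(-1, -1, -2) [-y clear] — {P1, P12, P3, P5, P6, P8, P9}
8. P2@(0, -1, -1) [-z clear] — {P1, P12, P2, P3, P5, P6, P8, P9}
9. P7@(0, -1, -2) [+y clear] — {P1, P12, P2, P3, P5, P6, P7, P8, P9}
10. P4@(-1, 0, -1) [-x clear] — {P1, P12, P2, P3, P4, P5, P6, P7, P8, P9}

P1; P6; P3; P5; P12; P9; P8; P2; P7; P4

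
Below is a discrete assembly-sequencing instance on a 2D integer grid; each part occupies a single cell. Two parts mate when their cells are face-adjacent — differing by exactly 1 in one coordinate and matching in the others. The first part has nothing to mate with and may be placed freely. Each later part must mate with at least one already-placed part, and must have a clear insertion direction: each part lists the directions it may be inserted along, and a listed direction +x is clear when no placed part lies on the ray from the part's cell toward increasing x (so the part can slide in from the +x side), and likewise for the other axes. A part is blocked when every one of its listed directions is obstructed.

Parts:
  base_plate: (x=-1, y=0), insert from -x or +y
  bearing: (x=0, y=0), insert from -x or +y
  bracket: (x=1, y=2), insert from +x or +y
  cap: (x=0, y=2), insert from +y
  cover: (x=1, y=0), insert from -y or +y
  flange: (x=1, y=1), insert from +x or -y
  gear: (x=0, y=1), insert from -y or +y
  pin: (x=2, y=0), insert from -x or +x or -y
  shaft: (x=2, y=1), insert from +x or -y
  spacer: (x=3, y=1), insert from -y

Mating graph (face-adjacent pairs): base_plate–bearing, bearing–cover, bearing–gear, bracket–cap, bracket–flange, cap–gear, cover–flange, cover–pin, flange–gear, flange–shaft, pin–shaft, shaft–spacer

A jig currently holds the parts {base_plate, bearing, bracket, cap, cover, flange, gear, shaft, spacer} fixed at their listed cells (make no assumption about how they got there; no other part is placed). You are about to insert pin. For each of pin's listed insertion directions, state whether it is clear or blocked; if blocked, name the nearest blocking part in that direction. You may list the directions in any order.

+x: clear; -x: blocked by cover; -y: clear

-x: nearest on ray is cover@(1, 0) ⇒ blocked
+x: ray from pin(2, 0) has no placed part ⇒ clear
-y: ray from pin(2, 0) has no placed part ⇒ clear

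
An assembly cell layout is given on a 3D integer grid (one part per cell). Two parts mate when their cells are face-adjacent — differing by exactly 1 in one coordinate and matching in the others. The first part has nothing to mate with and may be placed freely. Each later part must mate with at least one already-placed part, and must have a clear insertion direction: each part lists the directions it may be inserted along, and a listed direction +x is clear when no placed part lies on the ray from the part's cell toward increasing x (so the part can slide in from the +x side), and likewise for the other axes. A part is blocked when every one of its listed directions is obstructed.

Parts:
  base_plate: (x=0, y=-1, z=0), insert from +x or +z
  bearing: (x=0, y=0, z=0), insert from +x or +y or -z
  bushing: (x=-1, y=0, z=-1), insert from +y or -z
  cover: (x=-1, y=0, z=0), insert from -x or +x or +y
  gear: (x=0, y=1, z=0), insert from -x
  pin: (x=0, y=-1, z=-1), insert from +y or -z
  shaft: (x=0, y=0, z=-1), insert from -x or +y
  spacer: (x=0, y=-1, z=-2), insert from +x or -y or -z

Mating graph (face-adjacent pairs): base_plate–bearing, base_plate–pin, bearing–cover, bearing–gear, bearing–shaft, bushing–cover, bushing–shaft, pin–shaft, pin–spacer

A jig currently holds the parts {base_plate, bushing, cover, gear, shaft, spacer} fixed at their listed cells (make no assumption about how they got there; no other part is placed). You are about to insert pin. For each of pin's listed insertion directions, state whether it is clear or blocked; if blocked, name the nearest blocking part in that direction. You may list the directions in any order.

+y: nearest on ray is shaft@(0, 0, -1) ⇒ blocked
-z: nearest on ray is spacer@(0, -1, -2) ⇒ blocked

+y: blocked by shaft; -z: blocked by spacer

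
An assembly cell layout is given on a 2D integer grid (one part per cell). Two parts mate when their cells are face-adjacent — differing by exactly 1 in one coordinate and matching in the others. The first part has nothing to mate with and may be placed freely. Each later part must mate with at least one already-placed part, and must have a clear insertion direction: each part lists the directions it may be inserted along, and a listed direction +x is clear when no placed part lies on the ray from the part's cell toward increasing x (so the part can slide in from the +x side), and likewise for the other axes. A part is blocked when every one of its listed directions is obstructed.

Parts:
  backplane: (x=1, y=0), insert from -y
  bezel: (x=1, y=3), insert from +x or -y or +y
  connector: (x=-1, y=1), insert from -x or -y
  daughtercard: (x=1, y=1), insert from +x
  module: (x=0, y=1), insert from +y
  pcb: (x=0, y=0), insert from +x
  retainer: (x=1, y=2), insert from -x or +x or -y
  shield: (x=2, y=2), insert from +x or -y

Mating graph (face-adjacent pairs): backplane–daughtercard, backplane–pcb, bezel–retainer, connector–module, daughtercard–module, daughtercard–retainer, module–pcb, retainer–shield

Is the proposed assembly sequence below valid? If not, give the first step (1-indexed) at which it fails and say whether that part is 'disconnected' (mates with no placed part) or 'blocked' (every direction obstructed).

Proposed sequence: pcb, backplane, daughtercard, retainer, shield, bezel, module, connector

1. pcb@(0, 0) [+x clear] — {pcb}
2. backplane@(1, 0) [-y clear] — {backplane, pcb}
3. daughtercard@(1, 1) [+x clear] — {backplane, daughtercard, pcb}
4. retainer@(1, 2) [-x clear] — {backplane, daughtercard, pcb, retainer}
5. shield@(2, 2) [+x clear] — {backplane, daughtercard, pcb, retainer, shield}
6. bezel@(1, 3) [+x clear] — {backplane, bezel, daughtercard, pcb, retainer, shield}
7. module@(0, 1) [+y clear] — {backplane, bezel, daughtercard, module, pcb, retainer, shield}
8. connector@(-1, 1) [-x clear] — {backplane, bezel, connector, daughtercard, module, pcb, retainer, shield}

Valid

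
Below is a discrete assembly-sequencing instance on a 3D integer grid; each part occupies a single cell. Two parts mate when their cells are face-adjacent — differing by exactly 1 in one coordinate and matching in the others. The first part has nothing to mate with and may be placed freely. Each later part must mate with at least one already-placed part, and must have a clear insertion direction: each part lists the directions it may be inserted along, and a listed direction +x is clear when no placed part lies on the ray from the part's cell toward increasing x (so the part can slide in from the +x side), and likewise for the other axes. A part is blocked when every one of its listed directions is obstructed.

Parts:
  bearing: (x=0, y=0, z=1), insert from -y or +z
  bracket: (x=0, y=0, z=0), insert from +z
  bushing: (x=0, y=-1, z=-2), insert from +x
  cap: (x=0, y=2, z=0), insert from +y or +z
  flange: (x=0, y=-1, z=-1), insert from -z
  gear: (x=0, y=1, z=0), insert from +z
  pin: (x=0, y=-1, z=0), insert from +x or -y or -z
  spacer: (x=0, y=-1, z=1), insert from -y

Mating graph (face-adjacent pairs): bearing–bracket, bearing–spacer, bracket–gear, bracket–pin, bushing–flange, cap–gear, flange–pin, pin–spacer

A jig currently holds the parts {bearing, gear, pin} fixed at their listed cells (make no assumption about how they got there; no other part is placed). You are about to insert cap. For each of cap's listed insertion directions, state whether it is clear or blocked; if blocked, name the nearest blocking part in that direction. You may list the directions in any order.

+y: clear; +z: clear

+y: ray from cap(0, 2, 0) has no placed part ⇒ clear
+z: ray from cap(0, 2, 0) has no placed part ⇒ clear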